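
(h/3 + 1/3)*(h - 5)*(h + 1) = h^3/3 - h^2 - 3*h - 5/3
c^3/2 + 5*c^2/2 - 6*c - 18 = (c/2 + 1)*(c - 3)*(c + 6)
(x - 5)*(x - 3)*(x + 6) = x^3 - 2*x^2 - 33*x + 90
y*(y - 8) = y^2 - 8*y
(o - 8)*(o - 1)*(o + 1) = o^3 - 8*o^2 - o + 8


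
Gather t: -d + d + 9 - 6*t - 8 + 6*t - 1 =0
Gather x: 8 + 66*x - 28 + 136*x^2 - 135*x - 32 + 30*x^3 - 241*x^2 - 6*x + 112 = 30*x^3 - 105*x^2 - 75*x + 60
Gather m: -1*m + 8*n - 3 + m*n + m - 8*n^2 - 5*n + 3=m*n - 8*n^2 + 3*n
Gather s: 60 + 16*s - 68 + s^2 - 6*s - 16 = s^2 + 10*s - 24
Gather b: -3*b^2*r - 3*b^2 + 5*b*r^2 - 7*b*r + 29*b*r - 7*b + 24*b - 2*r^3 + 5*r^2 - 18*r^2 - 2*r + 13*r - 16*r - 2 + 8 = b^2*(-3*r - 3) + b*(5*r^2 + 22*r + 17) - 2*r^3 - 13*r^2 - 5*r + 6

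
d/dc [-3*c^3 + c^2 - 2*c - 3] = -9*c^2 + 2*c - 2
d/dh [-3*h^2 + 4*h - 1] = 4 - 6*h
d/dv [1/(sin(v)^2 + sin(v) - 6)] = -(2*sin(v) + 1)*cos(v)/(sin(v)^2 + sin(v) - 6)^2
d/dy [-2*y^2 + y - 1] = 1 - 4*y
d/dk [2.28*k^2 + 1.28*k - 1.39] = 4.56*k + 1.28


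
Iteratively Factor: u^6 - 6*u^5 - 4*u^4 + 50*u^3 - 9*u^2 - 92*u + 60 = (u + 2)*(u^5 - 8*u^4 + 12*u^3 + 26*u^2 - 61*u + 30) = (u + 2)^2*(u^4 - 10*u^3 + 32*u^2 - 38*u + 15) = (u - 3)*(u + 2)^2*(u^3 - 7*u^2 + 11*u - 5) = (u - 5)*(u - 3)*(u + 2)^2*(u^2 - 2*u + 1) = (u - 5)*(u - 3)*(u - 1)*(u + 2)^2*(u - 1)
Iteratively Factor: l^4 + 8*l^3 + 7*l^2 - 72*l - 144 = (l + 4)*(l^3 + 4*l^2 - 9*l - 36) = (l + 4)^2*(l^2 - 9) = (l + 3)*(l + 4)^2*(l - 3)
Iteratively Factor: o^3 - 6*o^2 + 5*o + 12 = (o - 4)*(o^2 - 2*o - 3) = (o - 4)*(o - 3)*(o + 1)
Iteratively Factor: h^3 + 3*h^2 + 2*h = (h)*(h^2 + 3*h + 2) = h*(h + 2)*(h + 1)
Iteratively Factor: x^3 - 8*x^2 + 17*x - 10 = (x - 2)*(x^2 - 6*x + 5) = (x - 2)*(x - 1)*(x - 5)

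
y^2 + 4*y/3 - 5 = (y - 5/3)*(y + 3)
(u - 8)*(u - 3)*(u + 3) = u^3 - 8*u^2 - 9*u + 72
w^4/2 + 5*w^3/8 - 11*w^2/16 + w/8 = w*(w/2 + 1)*(w - 1/2)*(w - 1/4)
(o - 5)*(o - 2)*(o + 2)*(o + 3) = o^4 - 2*o^3 - 19*o^2 + 8*o + 60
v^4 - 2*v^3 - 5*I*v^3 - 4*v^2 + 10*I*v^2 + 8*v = v*(v - 2)*(v - 4*I)*(v - I)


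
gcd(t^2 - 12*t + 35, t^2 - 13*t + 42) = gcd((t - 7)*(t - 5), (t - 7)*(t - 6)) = t - 7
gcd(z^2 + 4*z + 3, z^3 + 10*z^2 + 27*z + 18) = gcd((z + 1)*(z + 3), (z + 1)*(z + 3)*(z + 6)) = z^2 + 4*z + 3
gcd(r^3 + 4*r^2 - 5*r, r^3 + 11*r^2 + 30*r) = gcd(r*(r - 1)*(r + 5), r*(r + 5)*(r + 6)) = r^2 + 5*r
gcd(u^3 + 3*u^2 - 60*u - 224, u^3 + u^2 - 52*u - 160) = u^2 - 4*u - 32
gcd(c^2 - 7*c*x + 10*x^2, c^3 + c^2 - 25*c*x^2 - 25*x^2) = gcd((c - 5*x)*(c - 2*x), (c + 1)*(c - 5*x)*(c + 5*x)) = -c + 5*x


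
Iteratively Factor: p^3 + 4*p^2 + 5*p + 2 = (p + 1)*(p^2 + 3*p + 2) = (p + 1)*(p + 2)*(p + 1)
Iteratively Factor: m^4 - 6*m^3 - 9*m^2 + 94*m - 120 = (m - 3)*(m^3 - 3*m^2 - 18*m + 40) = (m - 3)*(m + 4)*(m^2 - 7*m + 10) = (m - 5)*(m - 3)*(m + 4)*(m - 2)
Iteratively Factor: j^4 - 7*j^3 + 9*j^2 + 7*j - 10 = (j + 1)*(j^3 - 8*j^2 + 17*j - 10) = (j - 5)*(j + 1)*(j^2 - 3*j + 2) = (j - 5)*(j - 1)*(j + 1)*(j - 2)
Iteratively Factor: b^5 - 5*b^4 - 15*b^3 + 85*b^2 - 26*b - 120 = (b - 3)*(b^4 - 2*b^3 - 21*b^2 + 22*b + 40) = (b - 3)*(b + 1)*(b^3 - 3*b^2 - 18*b + 40) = (b - 3)*(b - 2)*(b + 1)*(b^2 - b - 20) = (b - 5)*(b - 3)*(b - 2)*(b + 1)*(b + 4)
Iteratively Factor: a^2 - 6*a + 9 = (a - 3)*(a - 3)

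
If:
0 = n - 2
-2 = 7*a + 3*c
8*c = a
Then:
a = -16/59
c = -2/59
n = 2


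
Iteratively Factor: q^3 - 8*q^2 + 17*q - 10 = (q - 1)*(q^2 - 7*q + 10) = (q - 5)*(q - 1)*(q - 2)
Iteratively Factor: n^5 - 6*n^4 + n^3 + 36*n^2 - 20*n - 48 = (n + 2)*(n^4 - 8*n^3 + 17*n^2 + 2*n - 24) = (n - 3)*(n + 2)*(n^3 - 5*n^2 + 2*n + 8) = (n - 3)*(n + 1)*(n + 2)*(n^2 - 6*n + 8) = (n - 4)*(n - 3)*(n + 1)*(n + 2)*(n - 2)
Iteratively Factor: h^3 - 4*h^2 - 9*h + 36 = (h - 3)*(h^2 - h - 12) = (h - 4)*(h - 3)*(h + 3)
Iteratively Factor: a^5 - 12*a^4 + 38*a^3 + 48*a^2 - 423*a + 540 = (a - 3)*(a^4 - 9*a^3 + 11*a^2 + 81*a - 180) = (a - 4)*(a - 3)*(a^3 - 5*a^2 - 9*a + 45) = (a - 5)*(a - 4)*(a - 3)*(a^2 - 9) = (a - 5)*(a - 4)*(a - 3)*(a + 3)*(a - 3)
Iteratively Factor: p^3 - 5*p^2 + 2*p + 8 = (p - 4)*(p^2 - p - 2) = (p - 4)*(p + 1)*(p - 2)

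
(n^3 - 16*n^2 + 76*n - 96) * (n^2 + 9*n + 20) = n^5 - 7*n^4 - 48*n^3 + 268*n^2 + 656*n - 1920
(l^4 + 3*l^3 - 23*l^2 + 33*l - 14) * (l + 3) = l^5 + 6*l^4 - 14*l^3 - 36*l^2 + 85*l - 42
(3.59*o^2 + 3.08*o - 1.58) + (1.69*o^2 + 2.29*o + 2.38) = 5.28*o^2 + 5.37*o + 0.8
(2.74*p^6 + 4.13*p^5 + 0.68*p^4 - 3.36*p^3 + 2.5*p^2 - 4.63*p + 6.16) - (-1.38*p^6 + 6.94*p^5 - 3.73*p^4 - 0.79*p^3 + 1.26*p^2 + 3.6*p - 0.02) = 4.12*p^6 - 2.81*p^5 + 4.41*p^4 - 2.57*p^3 + 1.24*p^2 - 8.23*p + 6.18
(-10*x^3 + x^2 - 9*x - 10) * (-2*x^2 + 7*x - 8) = 20*x^5 - 72*x^4 + 105*x^3 - 51*x^2 + 2*x + 80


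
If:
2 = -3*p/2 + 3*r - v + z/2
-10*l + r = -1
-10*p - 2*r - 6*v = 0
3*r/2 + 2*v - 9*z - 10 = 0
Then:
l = 47/270 - z/675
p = -73*z/27 - 76/27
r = 20/27 - 2*z/135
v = 203*z/45 + 40/9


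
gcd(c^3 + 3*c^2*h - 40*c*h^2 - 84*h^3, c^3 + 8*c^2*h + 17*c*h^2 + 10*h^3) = c + 2*h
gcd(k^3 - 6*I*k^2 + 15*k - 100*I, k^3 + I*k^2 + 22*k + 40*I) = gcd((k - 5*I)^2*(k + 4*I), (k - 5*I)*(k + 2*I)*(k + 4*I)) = k^2 - I*k + 20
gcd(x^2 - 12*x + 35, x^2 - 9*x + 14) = x - 7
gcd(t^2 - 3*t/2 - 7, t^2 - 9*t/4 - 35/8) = t - 7/2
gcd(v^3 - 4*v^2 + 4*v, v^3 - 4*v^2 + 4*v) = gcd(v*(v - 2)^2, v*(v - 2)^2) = v^3 - 4*v^2 + 4*v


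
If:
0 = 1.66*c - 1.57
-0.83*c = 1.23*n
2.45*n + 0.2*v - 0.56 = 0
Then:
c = 0.95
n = -0.64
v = 10.62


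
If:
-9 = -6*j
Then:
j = 3/2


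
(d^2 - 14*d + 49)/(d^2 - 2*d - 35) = (d - 7)/(d + 5)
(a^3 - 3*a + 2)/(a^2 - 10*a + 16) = (a^3 - 3*a + 2)/(a^2 - 10*a + 16)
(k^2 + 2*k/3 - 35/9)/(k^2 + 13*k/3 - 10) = (k + 7/3)/(k + 6)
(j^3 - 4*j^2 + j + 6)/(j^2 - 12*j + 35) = (j^3 - 4*j^2 + j + 6)/(j^2 - 12*j + 35)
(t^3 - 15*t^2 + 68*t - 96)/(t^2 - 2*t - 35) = (-t^3 + 15*t^2 - 68*t + 96)/(-t^2 + 2*t + 35)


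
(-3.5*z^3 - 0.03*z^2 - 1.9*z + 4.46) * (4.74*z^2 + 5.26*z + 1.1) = -16.59*z^5 - 18.5522*z^4 - 13.0138*z^3 + 11.1134*z^2 + 21.3696*z + 4.906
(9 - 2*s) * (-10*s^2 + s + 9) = 20*s^3 - 92*s^2 - 9*s + 81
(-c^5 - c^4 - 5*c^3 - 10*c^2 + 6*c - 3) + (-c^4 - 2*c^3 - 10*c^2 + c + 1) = -c^5 - 2*c^4 - 7*c^3 - 20*c^2 + 7*c - 2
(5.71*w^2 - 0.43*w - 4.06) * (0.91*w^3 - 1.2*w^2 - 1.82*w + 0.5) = 5.1961*w^5 - 7.2433*w^4 - 13.5708*w^3 + 8.5096*w^2 + 7.1742*w - 2.03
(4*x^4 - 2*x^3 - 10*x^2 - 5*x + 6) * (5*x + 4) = 20*x^5 + 6*x^4 - 58*x^3 - 65*x^2 + 10*x + 24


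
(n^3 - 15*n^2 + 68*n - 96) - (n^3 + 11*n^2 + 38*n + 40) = -26*n^2 + 30*n - 136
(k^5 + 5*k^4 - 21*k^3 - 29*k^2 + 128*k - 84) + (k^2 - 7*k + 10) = k^5 + 5*k^4 - 21*k^3 - 28*k^2 + 121*k - 74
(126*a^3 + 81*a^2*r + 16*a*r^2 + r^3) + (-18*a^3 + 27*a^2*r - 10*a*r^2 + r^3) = 108*a^3 + 108*a^2*r + 6*a*r^2 + 2*r^3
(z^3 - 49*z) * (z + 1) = z^4 + z^3 - 49*z^2 - 49*z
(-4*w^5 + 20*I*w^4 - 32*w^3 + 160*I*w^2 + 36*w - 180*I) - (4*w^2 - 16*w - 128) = -4*w^5 + 20*I*w^4 - 32*w^3 - 4*w^2 + 160*I*w^2 + 52*w + 128 - 180*I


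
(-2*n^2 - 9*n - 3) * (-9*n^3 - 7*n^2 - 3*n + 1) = 18*n^5 + 95*n^4 + 96*n^3 + 46*n^2 - 3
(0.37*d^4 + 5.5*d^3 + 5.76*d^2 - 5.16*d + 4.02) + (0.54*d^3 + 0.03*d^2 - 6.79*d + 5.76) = 0.37*d^4 + 6.04*d^3 + 5.79*d^2 - 11.95*d + 9.78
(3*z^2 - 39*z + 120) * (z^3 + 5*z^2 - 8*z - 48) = 3*z^5 - 24*z^4 - 99*z^3 + 768*z^2 + 912*z - 5760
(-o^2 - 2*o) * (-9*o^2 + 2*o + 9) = 9*o^4 + 16*o^3 - 13*o^2 - 18*o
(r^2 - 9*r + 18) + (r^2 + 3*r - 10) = 2*r^2 - 6*r + 8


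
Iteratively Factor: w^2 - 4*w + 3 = (w - 3)*(w - 1)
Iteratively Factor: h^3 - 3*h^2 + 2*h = (h)*(h^2 - 3*h + 2) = h*(h - 1)*(h - 2)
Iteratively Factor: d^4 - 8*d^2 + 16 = (d + 2)*(d^3 - 2*d^2 - 4*d + 8) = (d + 2)^2*(d^2 - 4*d + 4) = (d - 2)*(d + 2)^2*(d - 2)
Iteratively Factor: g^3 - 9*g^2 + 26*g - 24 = (g - 2)*(g^2 - 7*g + 12) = (g - 3)*(g - 2)*(g - 4)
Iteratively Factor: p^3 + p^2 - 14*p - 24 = (p + 2)*(p^2 - p - 12) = (p + 2)*(p + 3)*(p - 4)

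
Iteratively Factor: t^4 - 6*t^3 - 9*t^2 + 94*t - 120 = (t - 2)*(t^3 - 4*t^2 - 17*t + 60) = (t - 3)*(t - 2)*(t^2 - t - 20) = (t - 5)*(t - 3)*(t - 2)*(t + 4)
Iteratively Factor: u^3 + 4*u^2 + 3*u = (u + 3)*(u^2 + u) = u*(u + 3)*(u + 1)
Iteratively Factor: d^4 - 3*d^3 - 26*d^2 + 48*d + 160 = (d + 4)*(d^3 - 7*d^2 + 2*d + 40) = (d - 5)*(d + 4)*(d^2 - 2*d - 8) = (d - 5)*(d - 4)*(d + 4)*(d + 2)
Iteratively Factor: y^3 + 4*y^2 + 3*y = (y + 1)*(y^2 + 3*y) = (y + 1)*(y + 3)*(y)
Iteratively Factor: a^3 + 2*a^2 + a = (a + 1)*(a^2 + a) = (a + 1)^2*(a)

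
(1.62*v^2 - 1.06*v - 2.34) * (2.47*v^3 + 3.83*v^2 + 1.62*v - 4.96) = 4.0014*v^5 + 3.5864*v^4 - 7.2152*v^3 - 18.7146*v^2 + 1.4668*v + 11.6064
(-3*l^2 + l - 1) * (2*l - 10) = -6*l^3 + 32*l^2 - 12*l + 10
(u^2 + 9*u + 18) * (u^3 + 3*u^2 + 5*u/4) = u^5 + 12*u^4 + 185*u^3/4 + 261*u^2/4 + 45*u/2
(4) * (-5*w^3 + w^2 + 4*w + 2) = -20*w^3 + 4*w^2 + 16*w + 8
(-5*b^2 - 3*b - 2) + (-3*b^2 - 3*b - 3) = -8*b^2 - 6*b - 5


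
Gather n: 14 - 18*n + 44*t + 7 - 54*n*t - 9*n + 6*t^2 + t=n*(-54*t - 27) + 6*t^2 + 45*t + 21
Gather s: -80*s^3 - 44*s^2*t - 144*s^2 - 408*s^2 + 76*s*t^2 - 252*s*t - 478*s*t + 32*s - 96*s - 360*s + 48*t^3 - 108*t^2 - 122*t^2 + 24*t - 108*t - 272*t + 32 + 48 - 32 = -80*s^3 + s^2*(-44*t - 552) + s*(76*t^2 - 730*t - 424) + 48*t^3 - 230*t^2 - 356*t + 48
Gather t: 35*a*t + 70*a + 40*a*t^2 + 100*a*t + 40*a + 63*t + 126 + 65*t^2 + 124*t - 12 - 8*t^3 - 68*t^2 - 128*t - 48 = 110*a - 8*t^3 + t^2*(40*a - 3) + t*(135*a + 59) + 66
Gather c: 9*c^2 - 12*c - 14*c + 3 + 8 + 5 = 9*c^2 - 26*c + 16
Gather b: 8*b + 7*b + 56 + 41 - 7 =15*b + 90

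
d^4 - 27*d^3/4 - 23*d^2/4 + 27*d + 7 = (d - 7)*(d - 2)*(d + 1/4)*(d + 2)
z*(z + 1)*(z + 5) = z^3 + 6*z^2 + 5*z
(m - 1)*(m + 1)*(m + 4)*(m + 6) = m^4 + 10*m^3 + 23*m^2 - 10*m - 24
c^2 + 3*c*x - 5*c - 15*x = (c - 5)*(c + 3*x)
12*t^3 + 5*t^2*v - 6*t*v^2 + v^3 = (-4*t + v)*(-3*t + v)*(t + v)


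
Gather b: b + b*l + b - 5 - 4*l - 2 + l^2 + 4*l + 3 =b*(l + 2) + l^2 - 4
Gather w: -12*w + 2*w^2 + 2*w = 2*w^2 - 10*w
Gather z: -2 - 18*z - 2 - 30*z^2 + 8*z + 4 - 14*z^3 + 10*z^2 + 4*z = -14*z^3 - 20*z^2 - 6*z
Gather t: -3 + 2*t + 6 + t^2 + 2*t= t^2 + 4*t + 3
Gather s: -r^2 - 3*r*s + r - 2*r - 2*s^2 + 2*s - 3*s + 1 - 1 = -r^2 - r - 2*s^2 + s*(-3*r - 1)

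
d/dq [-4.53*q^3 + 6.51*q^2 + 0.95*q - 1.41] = -13.59*q^2 + 13.02*q + 0.95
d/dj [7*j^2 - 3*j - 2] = 14*j - 3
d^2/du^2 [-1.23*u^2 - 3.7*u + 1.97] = -2.46000000000000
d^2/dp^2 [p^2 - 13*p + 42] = 2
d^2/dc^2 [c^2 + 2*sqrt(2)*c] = 2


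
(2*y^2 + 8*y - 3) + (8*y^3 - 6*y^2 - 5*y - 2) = 8*y^3 - 4*y^2 + 3*y - 5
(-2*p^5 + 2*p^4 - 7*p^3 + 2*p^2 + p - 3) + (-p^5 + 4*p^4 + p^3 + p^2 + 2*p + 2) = -3*p^5 + 6*p^4 - 6*p^3 + 3*p^2 + 3*p - 1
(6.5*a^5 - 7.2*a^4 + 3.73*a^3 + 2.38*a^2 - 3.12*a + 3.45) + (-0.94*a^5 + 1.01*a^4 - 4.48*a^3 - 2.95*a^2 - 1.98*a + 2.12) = 5.56*a^5 - 6.19*a^4 - 0.75*a^3 - 0.57*a^2 - 5.1*a + 5.57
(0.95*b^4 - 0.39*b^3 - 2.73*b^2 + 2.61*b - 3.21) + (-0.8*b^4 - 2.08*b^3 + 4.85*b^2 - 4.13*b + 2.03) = 0.15*b^4 - 2.47*b^3 + 2.12*b^2 - 1.52*b - 1.18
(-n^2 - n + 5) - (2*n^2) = -3*n^2 - n + 5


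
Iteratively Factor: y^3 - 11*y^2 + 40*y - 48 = (y - 4)*(y^2 - 7*y + 12) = (y - 4)^2*(y - 3)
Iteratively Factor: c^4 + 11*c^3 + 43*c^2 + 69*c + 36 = (c + 4)*(c^3 + 7*c^2 + 15*c + 9) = (c + 1)*(c + 4)*(c^2 + 6*c + 9) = (c + 1)*(c + 3)*(c + 4)*(c + 3)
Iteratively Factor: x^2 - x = (x)*(x - 1)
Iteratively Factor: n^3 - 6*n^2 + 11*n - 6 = (n - 2)*(n^2 - 4*n + 3) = (n - 2)*(n - 1)*(n - 3)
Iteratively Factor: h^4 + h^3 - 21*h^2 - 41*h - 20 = (h + 1)*(h^3 - 21*h - 20) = (h - 5)*(h + 1)*(h^2 + 5*h + 4) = (h - 5)*(h + 1)*(h + 4)*(h + 1)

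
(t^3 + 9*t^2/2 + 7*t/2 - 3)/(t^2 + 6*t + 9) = (t^2 + 3*t/2 - 1)/(t + 3)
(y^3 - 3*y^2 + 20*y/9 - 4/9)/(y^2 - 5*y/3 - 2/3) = (9*y^2 - 9*y + 2)/(3*(3*y + 1))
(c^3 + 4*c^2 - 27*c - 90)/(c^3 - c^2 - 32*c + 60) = (c + 3)/(c - 2)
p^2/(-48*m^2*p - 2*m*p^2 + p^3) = p/(-48*m^2 - 2*m*p + p^2)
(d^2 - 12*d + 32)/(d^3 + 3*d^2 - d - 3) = (d^2 - 12*d + 32)/(d^3 + 3*d^2 - d - 3)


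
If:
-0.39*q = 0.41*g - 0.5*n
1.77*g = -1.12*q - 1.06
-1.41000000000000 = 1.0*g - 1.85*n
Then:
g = -1.57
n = -0.09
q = 1.54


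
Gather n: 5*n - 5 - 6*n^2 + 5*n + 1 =-6*n^2 + 10*n - 4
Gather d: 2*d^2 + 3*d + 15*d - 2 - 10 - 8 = 2*d^2 + 18*d - 20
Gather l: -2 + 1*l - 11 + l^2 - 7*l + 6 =l^2 - 6*l - 7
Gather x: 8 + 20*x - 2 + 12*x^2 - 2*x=12*x^2 + 18*x + 6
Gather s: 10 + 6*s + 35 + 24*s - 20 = 30*s + 25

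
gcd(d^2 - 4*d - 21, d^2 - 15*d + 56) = d - 7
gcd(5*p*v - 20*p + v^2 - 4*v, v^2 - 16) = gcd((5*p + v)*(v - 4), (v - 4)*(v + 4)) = v - 4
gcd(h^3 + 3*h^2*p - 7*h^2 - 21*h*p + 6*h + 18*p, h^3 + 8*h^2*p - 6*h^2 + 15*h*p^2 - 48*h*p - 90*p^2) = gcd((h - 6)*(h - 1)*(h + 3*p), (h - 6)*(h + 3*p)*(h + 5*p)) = h^2 + 3*h*p - 6*h - 18*p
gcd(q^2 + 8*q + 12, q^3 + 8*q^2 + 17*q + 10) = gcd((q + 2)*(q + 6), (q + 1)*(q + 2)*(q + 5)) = q + 2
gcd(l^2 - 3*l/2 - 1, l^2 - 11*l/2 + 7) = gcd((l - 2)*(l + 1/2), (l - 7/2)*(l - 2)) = l - 2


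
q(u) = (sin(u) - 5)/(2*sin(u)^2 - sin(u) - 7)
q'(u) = (-4*sin(u)*cos(u) + cos(u))*(sin(u) - 5)/(2*sin(u)^2 - sin(u) - 7)^2 + cos(u)/(2*sin(u)^2 - sin(u) - 7)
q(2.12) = 0.65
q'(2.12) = -0.05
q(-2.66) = 0.89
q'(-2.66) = 0.52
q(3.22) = 0.73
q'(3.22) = 0.28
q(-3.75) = 0.64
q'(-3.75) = 0.02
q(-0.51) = 0.91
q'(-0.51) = -0.53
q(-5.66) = 0.64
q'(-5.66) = -0.02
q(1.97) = 0.66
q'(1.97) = -0.05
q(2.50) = 0.64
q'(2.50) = 0.01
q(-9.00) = 0.87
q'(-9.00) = 0.48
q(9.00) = 0.65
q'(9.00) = 0.07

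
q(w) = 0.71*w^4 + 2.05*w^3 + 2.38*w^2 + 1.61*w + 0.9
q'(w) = 2.84*w^3 + 6.15*w^2 + 4.76*w + 1.61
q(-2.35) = 5.31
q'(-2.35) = -12.47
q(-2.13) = 3.07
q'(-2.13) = -8.07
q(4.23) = 432.76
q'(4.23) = 346.74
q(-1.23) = 0.33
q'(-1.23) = -0.23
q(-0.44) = 0.50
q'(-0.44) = 0.46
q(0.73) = 4.34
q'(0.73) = 9.47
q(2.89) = 124.44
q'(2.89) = 135.28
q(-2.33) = 5.06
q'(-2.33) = -12.02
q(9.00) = 6360.93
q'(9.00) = 2612.96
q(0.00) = 0.90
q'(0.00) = 1.61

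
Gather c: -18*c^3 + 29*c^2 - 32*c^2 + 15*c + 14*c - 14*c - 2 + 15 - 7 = -18*c^3 - 3*c^2 + 15*c + 6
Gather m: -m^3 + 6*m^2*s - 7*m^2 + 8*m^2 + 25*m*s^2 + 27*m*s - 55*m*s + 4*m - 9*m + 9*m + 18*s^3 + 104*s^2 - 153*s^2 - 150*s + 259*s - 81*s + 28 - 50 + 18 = -m^3 + m^2*(6*s + 1) + m*(25*s^2 - 28*s + 4) + 18*s^3 - 49*s^2 + 28*s - 4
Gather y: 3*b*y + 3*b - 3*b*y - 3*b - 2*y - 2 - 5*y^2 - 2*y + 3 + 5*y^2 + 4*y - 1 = 0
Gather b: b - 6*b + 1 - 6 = -5*b - 5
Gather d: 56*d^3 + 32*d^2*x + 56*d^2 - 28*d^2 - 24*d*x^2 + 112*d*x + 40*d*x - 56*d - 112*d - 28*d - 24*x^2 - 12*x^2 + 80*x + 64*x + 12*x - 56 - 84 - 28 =56*d^3 + d^2*(32*x + 28) + d*(-24*x^2 + 152*x - 196) - 36*x^2 + 156*x - 168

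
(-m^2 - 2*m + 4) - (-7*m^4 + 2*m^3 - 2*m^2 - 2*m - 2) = 7*m^4 - 2*m^3 + m^2 + 6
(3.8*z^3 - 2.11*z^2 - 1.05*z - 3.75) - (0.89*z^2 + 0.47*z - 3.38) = 3.8*z^3 - 3.0*z^2 - 1.52*z - 0.37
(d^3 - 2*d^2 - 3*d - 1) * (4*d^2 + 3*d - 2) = 4*d^5 - 5*d^4 - 20*d^3 - 9*d^2 + 3*d + 2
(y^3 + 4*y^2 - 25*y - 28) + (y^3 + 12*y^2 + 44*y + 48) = 2*y^3 + 16*y^2 + 19*y + 20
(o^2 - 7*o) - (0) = o^2 - 7*o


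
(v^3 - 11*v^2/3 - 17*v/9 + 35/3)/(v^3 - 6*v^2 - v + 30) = (9*v^2 - 6*v - 35)/(9*(v^2 - 3*v - 10))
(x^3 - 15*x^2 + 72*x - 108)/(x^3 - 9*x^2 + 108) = (x - 3)/(x + 3)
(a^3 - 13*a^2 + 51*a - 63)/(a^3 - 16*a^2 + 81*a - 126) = (a - 3)/(a - 6)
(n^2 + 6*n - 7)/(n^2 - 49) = (n - 1)/(n - 7)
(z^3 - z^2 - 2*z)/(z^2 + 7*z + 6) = z*(z - 2)/(z + 6)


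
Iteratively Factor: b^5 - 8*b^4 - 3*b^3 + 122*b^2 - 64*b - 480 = (b + 2)*(b^4 - 10*b^3 + 17*b^2 + 88*b - 240) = (b - 5)*(b + 2)*(b^3 - 5*b^2 - 8*b + 48) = (b - 5)*(b - 4)*(b + 2)*(b^2 - b - 12) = (b - 5)*(b - 4)*(b + 2)*(b + 3)*(b - 4)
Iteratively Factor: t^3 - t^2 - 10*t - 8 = (t + 2)*(t^2 - 3*t - 4) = (t - 4)*(t + 2)*(t + 1)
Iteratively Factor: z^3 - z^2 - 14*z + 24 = (z - 2)*(z^2 + z - 12) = (z - 3)*(z - 2)*(z + 4)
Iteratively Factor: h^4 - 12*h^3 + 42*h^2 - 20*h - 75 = (h - 5)*(h^3 - 7*h^2 + 7*h + 15) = (h - 5)*(h - 3)*(h^2 - 4*h - 5) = (h - 5)^2*(h - 3)*(h + 1)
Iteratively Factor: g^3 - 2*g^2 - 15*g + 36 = (g - 3)*(g^2 + g - 12) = (g - 3)^2*(g + 4)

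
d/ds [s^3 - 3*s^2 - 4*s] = 3*s^2 - 6*s - 4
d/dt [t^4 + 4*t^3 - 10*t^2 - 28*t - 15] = 4*t^3 + 12*t^2 - 20*t - 28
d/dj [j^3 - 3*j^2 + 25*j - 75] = 3*j^2 - 6*j + 25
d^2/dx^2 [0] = 0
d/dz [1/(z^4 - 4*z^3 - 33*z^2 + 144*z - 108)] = 2*(-2*z^3 + 6*z^2 + 33*z - 72)/(-z^4 + 4*z^3 + 33*z^2 - 144*z + 108)^2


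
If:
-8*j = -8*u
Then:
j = u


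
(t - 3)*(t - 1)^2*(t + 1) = t^4 - 4*t^3 + 2*t^2 + 4*t - 3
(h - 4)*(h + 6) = h^2 + 2*h - 24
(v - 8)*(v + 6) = v^2 - 2*v - 48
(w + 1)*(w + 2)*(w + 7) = w^3 + 10*w^2 + 23*w + 14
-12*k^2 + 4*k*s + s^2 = (-2*k + s)*(6*k + s)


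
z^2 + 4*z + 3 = (z + 1)*(z + 3)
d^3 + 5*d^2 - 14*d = d*(d - 2)*(d + 7)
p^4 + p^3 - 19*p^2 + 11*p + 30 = (p - 3)*(p - 2)*(p + 1)*(p + 5)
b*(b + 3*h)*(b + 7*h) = b^3 + 10*b^2*h + 21*b*h^2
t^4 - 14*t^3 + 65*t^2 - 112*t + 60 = (t - 6)*(t - 5)*(t - 2)*(t - 1)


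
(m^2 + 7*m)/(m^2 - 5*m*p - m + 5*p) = m*(m + 7)/(m^2 - 5*m*p - m + 5*p)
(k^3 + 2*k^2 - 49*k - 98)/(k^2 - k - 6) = (k^2 - 49)/(k - 3)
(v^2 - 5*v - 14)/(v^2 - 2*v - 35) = (v + 2)/(v + 5)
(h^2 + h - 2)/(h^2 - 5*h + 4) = (h + 2)/(h - 4)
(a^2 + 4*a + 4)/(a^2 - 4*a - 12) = (a + 2)/(a - 6)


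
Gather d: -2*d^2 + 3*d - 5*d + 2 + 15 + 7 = -2*d^2 - 2*d + 24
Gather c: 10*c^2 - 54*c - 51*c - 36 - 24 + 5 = 10*c^2 - 105*c - 55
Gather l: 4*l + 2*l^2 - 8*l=2*l^2 - 4*l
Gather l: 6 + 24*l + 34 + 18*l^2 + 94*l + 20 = 18*l^2 + 118*l + 60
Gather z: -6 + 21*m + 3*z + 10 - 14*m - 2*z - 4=7*m + z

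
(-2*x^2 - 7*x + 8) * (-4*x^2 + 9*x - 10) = 8*x^4 + 10*x^3 - 75*x^2 + 142*x - 80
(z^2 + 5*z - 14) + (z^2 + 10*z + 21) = 2*z^2 + 15*z + 7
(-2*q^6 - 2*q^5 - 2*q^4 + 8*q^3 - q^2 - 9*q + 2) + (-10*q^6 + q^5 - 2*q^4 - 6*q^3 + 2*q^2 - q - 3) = -12*q^6 - q^5 - 4*q^4 + 2*q^3 + q^2 - 10*q - 1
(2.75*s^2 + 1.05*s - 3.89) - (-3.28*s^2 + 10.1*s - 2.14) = 6.03*s^2 - 9.05*s - 1.75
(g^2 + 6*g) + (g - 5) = g^2 + 7*g - 5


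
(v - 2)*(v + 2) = v^2 - 4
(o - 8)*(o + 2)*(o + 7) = o^3 + o^2 - 58*o - 112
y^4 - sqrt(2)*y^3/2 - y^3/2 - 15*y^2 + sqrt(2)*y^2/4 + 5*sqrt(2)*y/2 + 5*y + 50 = (y - 5/2)*(y + 2)*(y - 5*sqrt(2)/2)*(y + 2*sqrt(2))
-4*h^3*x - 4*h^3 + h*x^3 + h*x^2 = (-2*h + x)*(2*h + x)*(h*x + h)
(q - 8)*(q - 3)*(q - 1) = q^3 - 12*q^2 + 35*q - 24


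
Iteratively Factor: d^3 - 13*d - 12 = (d - 4)*(d^2 + 4*d + 3) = (d - 4)*(d + 1)*(d + 3)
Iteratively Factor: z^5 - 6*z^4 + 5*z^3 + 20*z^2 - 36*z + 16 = (z - 1)*(z^4 - 5*z^3 + 20*z - 16) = (z - 4)*(z - 1)*(z^3 - z^2 - 4*z + 4) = (z - 4)*(z - 2)*(z - 1)*(z^2 + z - 2) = (z - 4)*(z - 2)*(z - 1)*(z + 2)*(z - 1)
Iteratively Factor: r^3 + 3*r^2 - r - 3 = (r - 1)*(r^2 + 4*r + 3) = (r - 1)*(r + 3)*(r + 1)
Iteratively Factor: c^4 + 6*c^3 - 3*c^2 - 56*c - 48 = (c - 3)*(c^3 + 9*c^2 + 24*c + 16) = (c - 3)*(c + 1)*(c^2 + 8*c + 16) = (c - 3)*(c + 1)*(c + 4)*(c + 4)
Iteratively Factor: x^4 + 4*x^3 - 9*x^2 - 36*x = (x - 3)*(x^3 + 7*x^2 + 12*x) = x*(x - 3)*(x^2 + 7*x + 12) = x*(x - 3)*(x + 4)*(x + 3)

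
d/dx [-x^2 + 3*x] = 3 - 2*x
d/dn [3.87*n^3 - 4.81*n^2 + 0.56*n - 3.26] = 11.61*n^2 - 9.62*n + 0.56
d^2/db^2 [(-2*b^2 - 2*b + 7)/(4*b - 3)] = 140/(64*b^3 - 144*b^2 + 108*b - 27)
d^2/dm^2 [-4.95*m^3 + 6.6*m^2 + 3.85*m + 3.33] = 13.2 - 29.7*m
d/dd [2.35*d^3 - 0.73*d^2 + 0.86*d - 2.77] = 7.05*d^2 - 1.46*d + 0.86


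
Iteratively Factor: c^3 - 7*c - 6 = (c - 3)*(c^2 + 3*c + 2) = (c - 3)*(c + 1)*(c + 2)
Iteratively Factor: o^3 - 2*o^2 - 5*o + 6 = (o + 2)*(o^2 - 4*o + 3) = (o - 1)*(o + 2)*(o - 3)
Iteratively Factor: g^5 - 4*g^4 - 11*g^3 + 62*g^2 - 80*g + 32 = (g - 1)*(g^4 - 3*g^3 - 14*g^2 + 48*g - 32) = (g - 1)^2*(g^3 - 2*g^2 - 16*g + 32) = (g - 4)*(g - 1)^2*(g^2 + 2*g - 8) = (g - 4)*(g - 2)*(g - 1)^2*(g + 4)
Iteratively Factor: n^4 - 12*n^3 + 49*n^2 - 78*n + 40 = (n - 5)*(n^3 - 7*n^2 + 14*n - 8) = (n - 5)*(n - 1)*(n^2 - 6*n + 8) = (n - 5)*(n - 2)*(n - 1)*(n - 4)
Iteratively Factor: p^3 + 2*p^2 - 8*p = (p - 2)*(p^2 + 4*p) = p*(p - 2)*(p + 4)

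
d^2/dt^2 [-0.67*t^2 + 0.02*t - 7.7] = -1.34000000000000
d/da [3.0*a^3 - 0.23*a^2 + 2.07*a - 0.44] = 9.0*a^2 - 0.46*a + 2.07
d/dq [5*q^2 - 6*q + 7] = 10*q - 6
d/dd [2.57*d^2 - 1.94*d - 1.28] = 5.14*d - 1.94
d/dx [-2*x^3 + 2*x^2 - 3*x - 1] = -6*x^2 + 4*x - 3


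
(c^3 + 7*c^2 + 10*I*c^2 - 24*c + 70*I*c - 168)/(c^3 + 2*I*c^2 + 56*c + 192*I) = (c + 7)/(c - 8*I)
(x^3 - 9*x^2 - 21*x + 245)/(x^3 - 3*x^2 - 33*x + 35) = (x - 7)/(x - 1)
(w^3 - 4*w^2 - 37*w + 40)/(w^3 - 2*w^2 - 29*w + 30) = (w - 8)/(w - 6)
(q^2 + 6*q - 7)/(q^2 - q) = (q + 7)/q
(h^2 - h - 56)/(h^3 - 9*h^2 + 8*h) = (h + 7)/(h*(h - 1))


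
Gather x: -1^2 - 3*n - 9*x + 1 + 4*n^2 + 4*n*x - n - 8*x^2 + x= 4*n^2 - 4*n - 8*x^2 + x*(4*n - 8)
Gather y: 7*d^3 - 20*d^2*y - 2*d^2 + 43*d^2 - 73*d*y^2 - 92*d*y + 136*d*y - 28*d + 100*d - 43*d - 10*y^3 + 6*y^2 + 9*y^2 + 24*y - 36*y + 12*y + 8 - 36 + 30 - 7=7*d^3 + 41*d^2 + 29*d - 10*y^3 + y^2*(15 - 73*d) + y*(-20*d^2 + 44*d) - 5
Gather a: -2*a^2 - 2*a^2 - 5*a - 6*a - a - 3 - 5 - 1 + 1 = -4*a^2 - 12*a - 8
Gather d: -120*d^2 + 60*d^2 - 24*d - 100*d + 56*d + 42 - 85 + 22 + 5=-60*d^2 - 68*d - 16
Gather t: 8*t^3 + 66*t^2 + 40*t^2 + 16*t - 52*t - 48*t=8*t^3 + 106*t^2 - 84*t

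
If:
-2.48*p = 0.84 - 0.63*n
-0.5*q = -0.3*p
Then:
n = 6.56084656084656*q + 1.33333333333333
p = 1.66666666666667*q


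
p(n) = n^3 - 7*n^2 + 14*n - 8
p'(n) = 3*n^2 - 14*n + 14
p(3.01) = -2.01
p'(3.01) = -0.96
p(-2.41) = -96.39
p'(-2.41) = 65.16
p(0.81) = -0.72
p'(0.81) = 4.63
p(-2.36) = -93.17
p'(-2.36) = 63.75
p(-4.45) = -297.04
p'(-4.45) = 135.71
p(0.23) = -5.14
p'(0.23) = 10.94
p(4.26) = 1.92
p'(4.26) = 8.80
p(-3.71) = -207.35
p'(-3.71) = 107.23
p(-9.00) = -1430.00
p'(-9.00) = 383.00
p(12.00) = 880.00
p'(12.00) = 278.00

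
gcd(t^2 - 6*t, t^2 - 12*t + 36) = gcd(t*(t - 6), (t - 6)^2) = t - 6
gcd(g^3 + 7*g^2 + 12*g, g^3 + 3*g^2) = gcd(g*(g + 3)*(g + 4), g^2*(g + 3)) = g^2 + 3*g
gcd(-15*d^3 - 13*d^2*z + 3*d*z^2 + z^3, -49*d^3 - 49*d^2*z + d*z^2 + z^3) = d + z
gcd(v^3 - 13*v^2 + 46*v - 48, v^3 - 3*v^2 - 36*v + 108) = v - 3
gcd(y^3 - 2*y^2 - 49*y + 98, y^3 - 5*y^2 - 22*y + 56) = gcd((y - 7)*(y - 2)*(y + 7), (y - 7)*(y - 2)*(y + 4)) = y^2 - 9*y + 14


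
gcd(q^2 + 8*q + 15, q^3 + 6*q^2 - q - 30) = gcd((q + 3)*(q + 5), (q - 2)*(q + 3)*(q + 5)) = q^2 + 8*q + 15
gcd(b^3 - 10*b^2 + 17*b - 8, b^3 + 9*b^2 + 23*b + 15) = 1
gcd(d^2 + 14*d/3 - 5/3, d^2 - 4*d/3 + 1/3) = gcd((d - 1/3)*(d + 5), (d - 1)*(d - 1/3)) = d - 1/3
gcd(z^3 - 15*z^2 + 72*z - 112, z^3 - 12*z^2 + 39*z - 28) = z^2 - 11*z + 28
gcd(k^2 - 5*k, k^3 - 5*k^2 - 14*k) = k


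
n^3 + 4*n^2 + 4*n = n*(n + 2)^2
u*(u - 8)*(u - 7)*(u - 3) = u^4 - 18*u^3 + 101*u^2 - 168*u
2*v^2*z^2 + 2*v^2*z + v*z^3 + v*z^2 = z*(2*v + z)*(v*z + v)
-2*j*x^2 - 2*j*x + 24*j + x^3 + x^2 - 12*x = (-2*j + x)*(x - 3)*(x + 4)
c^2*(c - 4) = c^3 - 4*c^2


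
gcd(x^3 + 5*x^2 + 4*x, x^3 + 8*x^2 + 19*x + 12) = x^2 + 5*x + 4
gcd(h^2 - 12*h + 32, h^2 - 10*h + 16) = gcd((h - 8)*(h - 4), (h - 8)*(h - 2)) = h - 8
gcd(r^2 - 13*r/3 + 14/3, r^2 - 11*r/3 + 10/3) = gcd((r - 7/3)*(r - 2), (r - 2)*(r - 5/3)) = r - 2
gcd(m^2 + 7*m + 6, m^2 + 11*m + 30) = m + 6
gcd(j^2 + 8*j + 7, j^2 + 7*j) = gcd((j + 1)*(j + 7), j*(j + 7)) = j + 7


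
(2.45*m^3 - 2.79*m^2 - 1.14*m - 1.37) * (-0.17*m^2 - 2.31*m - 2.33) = -0.4165*m^5 - 5.1852*m^4 + 0.9302*m^3 + 9.367*m^2 + 5.8209*m + 3.1921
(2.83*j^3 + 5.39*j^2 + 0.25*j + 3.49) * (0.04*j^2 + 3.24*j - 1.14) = 0.1132*j^5 + 9.3848*j^4 + 14.2474*j^3 - 5.195*j^2 + 11.0226*j - 3.9786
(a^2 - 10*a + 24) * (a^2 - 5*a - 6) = a^4 - 15*a^3 + 68*a^2 - 60*a - 144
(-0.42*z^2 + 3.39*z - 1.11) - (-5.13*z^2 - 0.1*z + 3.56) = 4.71*z^2 + 3.49*z - 4.67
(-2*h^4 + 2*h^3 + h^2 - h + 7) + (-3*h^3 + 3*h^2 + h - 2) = -2*h^4 - h^3 + 4*h^2 + 5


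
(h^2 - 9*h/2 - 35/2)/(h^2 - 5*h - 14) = (h + 5/2)/(h + 2)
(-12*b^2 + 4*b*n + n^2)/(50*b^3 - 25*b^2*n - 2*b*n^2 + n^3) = (-6*b - n)/(25*b^2 - n^2)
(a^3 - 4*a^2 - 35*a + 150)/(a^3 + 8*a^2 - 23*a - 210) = (a - 5)/(a + 7)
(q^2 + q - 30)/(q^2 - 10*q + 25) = (q + 6)/(q - 5)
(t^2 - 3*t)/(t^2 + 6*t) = (t - 3)/(t + 6)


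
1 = 1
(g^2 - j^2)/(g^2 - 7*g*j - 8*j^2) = (g - j)/(g - 8*j)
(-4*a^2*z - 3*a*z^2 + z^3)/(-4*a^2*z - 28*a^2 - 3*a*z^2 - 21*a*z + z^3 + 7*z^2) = z/(z + 7)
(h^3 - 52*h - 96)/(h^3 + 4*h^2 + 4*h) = (h^2 - 2*h - 48)/(h*(h + 2))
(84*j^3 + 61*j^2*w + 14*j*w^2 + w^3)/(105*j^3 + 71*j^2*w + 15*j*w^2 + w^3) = (4*j + w)/(5*j + w)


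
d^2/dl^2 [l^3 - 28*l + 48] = 6*l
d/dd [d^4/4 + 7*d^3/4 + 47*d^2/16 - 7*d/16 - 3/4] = d^3 + 21*d^2/4 + 47*d/8 - 7/16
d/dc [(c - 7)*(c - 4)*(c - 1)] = 3*c^2 - 24*c + 39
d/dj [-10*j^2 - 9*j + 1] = -20*j - 9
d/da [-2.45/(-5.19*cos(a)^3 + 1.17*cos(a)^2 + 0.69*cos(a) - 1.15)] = (38.1465*cos(a)^2 - 5.733*cos(a) - 1.6905)*sin(a)/(5.19*cos(a)^3 - 1.17*cos(a)^2 - 0.69*cos(a) + 1.15)^2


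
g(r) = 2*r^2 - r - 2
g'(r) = 4*r - 1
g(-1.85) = 6.70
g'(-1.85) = -8.40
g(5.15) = 45.90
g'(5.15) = 19.60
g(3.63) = 20.72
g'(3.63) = 13.52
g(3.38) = 17.47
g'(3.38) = 12.52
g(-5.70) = 68.68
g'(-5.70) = -23.80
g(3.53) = 19.39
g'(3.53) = 13.12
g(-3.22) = 21.96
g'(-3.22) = -13.88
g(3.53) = 19.39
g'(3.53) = 13.12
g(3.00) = 13.00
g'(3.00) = 11.00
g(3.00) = 13.00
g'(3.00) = 11.00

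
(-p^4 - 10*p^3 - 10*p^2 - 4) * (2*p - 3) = -2*p^5 - 17*p^4 + 10*p^3 + 30*p^2 - 8*p + 12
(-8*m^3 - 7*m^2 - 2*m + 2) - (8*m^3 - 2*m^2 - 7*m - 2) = -16*m^3 - 5*m^2 + 5*m + 4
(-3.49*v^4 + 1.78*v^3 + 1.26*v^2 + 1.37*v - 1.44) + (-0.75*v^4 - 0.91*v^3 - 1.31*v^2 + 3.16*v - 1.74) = -4.24*v^4 + 0.87*v^3 - 0.05*v^2 + 4.53*v - 3.18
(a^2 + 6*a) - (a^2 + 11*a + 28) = -5*a - 28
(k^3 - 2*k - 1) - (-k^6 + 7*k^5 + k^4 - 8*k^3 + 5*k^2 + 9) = k^6 - 7*k^5 - k^4 + 9*k^3 - 5*k^2 - 2*k - 10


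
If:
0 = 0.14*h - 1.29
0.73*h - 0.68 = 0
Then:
No Solution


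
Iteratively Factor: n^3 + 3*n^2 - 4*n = (n + 4)*(n^2 - n) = (n - 1)*(n + 4)*(n)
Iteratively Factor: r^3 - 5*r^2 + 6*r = (r - 2)*(r^2 - 3*r) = (r - 3)*(r - 2)*(r)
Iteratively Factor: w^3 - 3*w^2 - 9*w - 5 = (w + 1)*(w^2 - 4*w - 5) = (w + 1)^2*(w - 5)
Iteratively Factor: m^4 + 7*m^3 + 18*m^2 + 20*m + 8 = (m + 1)*(m^3 + 6*m^2 + 12*m + 8) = (m + 1)*(m + 2)*(m^2 + 4*m + 4) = (m + 1)*(m + 2)^2*(m + 2)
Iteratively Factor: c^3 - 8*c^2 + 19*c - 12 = (c - 4)*(c^2 - 4*c + 3) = (c - 4)*(c - 3)*(c - 1)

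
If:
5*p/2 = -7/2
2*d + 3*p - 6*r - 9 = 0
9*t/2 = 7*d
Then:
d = 9*t/14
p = -7/5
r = 3*t/14 - 11/5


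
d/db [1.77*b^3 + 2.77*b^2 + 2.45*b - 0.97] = 5.31*b^2 + 5.54*b + 2.45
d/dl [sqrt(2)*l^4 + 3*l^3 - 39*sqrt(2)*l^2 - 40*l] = 4*sqrt(2)*l^3 + 9*l^2 - 78*sqrt(2)*l - 40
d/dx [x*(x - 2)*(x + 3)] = 3*x^2 + 2*x - 6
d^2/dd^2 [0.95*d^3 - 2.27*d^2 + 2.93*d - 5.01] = 5.7*d - 4.54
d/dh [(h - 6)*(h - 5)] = 2*h - 11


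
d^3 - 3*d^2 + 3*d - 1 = (d - 1)^3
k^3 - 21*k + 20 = (k - 4)*(k - 1)*(k + 5)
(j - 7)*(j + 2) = j^2 - 5*j - 14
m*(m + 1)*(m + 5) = m^3 + 6*m^2 + 5*m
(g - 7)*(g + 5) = g^2 - 2*g - 35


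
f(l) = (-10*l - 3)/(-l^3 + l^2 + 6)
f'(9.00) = -0.04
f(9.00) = 0.14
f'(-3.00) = 0.27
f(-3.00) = 0.64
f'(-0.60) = -1.36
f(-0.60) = 0.46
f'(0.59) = -1.60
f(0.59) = -1.45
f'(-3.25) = 0.24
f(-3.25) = 0.58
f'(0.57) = -1.59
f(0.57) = -1.42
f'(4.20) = -0.59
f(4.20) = 0.89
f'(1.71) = -9.54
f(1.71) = -5.12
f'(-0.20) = -1.67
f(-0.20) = -0.17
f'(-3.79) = 0.18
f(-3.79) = 0.47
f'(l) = (-10*l - 3)*(3*l^2 - 2*l)/(-l^3 + l^2 + 6)^2 - 10/(-l^3 + l^2 + 6) = (10*l^3 - 10*l^2 - l*(3*l - 2)*(10*l + 3) - 60)/(-l^3 + l^2 + 6)^2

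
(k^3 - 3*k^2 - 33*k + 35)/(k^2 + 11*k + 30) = (k^2 - 8*k + 7)/(k + 6)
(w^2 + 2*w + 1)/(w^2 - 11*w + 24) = (w^2 + 2*w + 1)/(w^2 - 11*w + 24)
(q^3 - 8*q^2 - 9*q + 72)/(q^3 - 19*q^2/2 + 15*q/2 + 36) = 2*(q + 3)/(2*q + 3)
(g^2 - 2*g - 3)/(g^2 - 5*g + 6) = (g + 1)/(g - 2)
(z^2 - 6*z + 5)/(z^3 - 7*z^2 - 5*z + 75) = (z - 1)/(z^2 - 2*z - 15)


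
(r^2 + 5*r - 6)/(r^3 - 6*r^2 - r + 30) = (r^2 + 5*r - 6)/(r^3 - 6*r^2 - r + 30)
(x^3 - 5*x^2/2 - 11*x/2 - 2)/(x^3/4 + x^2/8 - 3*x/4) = 4*(2*x^3 - 5*x^2 - 11*x - 4)/(x*(2*x^2 + x - 6))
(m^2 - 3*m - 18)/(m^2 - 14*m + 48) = (m + 3)/(m - 8)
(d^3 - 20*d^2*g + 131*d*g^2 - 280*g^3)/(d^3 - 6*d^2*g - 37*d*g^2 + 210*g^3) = (d - 8*g)/(d + 6*g)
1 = 1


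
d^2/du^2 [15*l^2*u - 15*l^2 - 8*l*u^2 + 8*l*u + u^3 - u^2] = -16*l + 6*u - 2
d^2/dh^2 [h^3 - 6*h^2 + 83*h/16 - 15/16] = 6*h - 12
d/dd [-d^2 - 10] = -2*d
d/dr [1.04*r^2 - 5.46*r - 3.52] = 2.08*r - 5.46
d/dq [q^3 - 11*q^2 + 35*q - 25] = 3*q^2 - 22*q + 35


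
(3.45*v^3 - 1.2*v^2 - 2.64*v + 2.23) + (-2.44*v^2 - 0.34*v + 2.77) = 3.45*v^3 - 3.64*v^2 - 2.98*v + 5.0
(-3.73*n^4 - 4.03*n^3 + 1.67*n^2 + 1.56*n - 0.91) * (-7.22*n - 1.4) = 26.9306*n^5 + 34.3186*n^4 - 6.4154*n^3 - 13.6012*n^2 + 4.3862*n + 1.274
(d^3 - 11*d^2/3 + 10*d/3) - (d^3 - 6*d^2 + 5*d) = 7*d^2/3 - 5*d/3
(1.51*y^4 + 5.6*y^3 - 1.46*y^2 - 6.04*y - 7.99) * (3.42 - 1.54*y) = -2.3254*y^5 - 3.4598*y^4 + 21.4004*y^3 + 4.3084*y^2 - 8.3522*y - 27.3258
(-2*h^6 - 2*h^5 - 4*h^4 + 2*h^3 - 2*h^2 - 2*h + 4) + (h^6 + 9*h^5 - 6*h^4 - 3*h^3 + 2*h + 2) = -h^6 + 7*h^5 - 10*h^4 - h^3 - 2*h^2 + 6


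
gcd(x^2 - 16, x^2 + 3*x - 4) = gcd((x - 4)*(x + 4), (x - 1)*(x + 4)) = x + 4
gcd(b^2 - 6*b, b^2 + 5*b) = b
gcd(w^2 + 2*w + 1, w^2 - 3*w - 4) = w + 1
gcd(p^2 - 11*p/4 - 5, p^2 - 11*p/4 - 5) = p^2 - 11*p/4 - 5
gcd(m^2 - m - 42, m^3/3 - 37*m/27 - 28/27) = 1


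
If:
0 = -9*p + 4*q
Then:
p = 4*q/9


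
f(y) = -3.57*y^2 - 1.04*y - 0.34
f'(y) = -7.14*y - 1.04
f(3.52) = -48.23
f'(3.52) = -26.17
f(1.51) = -10.05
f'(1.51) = -11.82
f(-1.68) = -8.67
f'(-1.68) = 10.96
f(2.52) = -25.63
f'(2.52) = -19.03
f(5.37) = -108.87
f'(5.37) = -39.38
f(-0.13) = -0.27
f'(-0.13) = -0.11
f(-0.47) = -0.64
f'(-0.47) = 2.32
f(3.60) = -50.35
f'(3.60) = -26.74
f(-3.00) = -29.35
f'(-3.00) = 20.38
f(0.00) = -0.34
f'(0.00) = -1.04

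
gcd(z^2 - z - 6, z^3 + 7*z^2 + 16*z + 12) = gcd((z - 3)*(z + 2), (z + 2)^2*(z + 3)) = z + 2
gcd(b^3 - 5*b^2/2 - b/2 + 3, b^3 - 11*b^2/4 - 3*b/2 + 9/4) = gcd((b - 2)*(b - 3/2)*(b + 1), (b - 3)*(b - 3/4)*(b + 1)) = b + 1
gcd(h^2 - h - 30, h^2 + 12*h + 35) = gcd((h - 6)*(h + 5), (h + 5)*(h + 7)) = h + 5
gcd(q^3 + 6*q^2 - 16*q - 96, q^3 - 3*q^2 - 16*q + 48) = q^2 - 16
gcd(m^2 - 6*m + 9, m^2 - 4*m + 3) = m - 3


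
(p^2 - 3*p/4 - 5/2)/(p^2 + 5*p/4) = (p - 2)/p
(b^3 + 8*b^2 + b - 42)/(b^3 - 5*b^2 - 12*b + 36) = (b + 7)/(b - 6)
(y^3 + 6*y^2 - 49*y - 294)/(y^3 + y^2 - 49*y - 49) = (y + 6)/(y + 1)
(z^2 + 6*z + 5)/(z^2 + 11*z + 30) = (z + 1)/(z + 6)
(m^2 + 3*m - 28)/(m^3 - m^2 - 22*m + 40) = (m + 7)/(m^2 + 3*m - 10)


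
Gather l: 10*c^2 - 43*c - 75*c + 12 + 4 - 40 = 10*c^2 - 118*c - 24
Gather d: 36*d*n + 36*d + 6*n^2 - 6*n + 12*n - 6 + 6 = d*(36*n + 36) + 6*n^2 + 6*n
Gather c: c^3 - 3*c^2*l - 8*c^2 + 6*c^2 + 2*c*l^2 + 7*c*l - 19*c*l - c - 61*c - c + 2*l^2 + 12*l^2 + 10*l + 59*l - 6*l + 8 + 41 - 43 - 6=c^3 + c^2*(-3*l - 2) + c*(2*l^2 - 12*l - 63) + 14*l^2 + 63*l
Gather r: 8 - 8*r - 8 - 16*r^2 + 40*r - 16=-16*r^2 + 32*r - 16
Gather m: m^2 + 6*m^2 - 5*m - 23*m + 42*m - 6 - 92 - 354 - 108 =7*m^2 + 14*m - 560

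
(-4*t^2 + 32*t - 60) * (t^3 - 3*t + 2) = -4*t^5 + 32*t^4 - 48*t^3 - 104*t^2 + 244*t - 120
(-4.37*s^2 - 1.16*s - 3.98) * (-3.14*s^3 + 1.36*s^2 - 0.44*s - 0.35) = 13.7218*s^5 - 2.3008*s^4 + 12.8424*s^3 - 3.3729*s^2 + 2.1572*s + 1.393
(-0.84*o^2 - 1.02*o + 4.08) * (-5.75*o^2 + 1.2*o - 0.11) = 4.83*o^4 + 4.857*o^3 - 24.5916*o^2 + 5.0082*o - 0.4488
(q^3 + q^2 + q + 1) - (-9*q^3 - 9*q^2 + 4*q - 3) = 10*q^3 + 10*q^2 - 3*q + 4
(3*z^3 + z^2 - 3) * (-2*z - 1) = -6*z^4 - 5*z^3 - z^2 + 6*z + 3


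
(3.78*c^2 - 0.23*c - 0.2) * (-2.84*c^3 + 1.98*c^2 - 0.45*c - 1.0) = -10.7352*c^5 + 8.1376*c^4 - 1.5884*c^3 - 4.0725*c^2 + 0.32*c + 0.2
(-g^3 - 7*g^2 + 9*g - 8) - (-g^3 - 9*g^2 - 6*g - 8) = 2*g^2 + 15*g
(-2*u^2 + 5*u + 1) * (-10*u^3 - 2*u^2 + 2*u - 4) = 20*u^5 - 46*u^4 - 24*u^3 + 16*u^2 - 18*u - 4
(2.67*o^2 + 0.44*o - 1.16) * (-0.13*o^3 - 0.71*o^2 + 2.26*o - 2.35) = -0.3471*o^5 - 1.9529*o^4 + 5.8726*o^3 - 4.4565*o^2 - 3.6556*o + 2.726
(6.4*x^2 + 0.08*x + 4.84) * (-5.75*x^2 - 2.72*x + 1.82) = -36.8*x^4 - 17.868*x^3 - 16.3996*x^2 - 13.0192*x + 8.8088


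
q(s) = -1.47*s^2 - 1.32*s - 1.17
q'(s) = -2.94*s - 1.32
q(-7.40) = -71.90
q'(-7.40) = 20.44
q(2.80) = -16.39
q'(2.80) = -9.55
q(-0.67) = -0.95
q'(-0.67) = 0.65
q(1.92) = -9.12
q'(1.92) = -6.96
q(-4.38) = -23.59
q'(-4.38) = 11.56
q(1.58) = -6.93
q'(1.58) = -5.97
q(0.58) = -2.43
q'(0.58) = -3.03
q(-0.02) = -1.14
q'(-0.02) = -1.26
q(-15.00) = -312.12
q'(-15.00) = 42.78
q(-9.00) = -108.36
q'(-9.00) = 25.14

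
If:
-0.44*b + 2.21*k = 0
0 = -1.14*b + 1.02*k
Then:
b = 0.00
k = 0.00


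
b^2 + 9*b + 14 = (b + 2)*(b + 7)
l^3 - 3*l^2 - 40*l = l*(l - 8)*(l + 5)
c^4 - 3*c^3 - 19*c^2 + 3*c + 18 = (c - 6)*(c - 1)*(c + 1)*(c + 3)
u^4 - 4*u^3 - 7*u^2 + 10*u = u*(u - 5)*(u - 1)*(u + 2)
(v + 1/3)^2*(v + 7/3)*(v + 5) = v^4 + 8*v^3 + 50*v^2/3 + 232*v/27 + 35/27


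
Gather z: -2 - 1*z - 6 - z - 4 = -2*z - 12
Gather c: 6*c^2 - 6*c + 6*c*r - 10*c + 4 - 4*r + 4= 6*c^2 + c*(6*r - 16) - 4*r + 8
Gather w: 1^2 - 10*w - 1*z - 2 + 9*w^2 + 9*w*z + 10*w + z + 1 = 9*w^2 + 9*w*z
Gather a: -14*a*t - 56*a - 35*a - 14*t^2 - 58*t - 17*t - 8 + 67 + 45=a*(-14*t - 91) - 14*t^2 - 75*t + 104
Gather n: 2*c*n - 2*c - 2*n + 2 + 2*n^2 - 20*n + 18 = -2*c + 2*n^2 + n*(2*c - 22) + 20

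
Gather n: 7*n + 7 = 7*n + 7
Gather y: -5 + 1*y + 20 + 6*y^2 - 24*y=6*y^2 - 23*y + 15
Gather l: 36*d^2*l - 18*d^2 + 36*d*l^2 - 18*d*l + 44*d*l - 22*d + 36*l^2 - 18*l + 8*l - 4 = -18*d^2 - 22*d + l^2*(36*d + 36) + l*(36*d^2 + 26*d - 10) - 4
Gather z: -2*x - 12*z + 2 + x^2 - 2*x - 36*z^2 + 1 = x^2 - 4*x - 36*z^2 - 12*z + 3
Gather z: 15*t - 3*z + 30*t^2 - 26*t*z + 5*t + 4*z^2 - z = 30*t^2 + 20*t + 4*z^2 + z*(-26*t - 4)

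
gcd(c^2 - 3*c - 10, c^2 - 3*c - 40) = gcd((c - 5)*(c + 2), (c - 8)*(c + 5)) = 1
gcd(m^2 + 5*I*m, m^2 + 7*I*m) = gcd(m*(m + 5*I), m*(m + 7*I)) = m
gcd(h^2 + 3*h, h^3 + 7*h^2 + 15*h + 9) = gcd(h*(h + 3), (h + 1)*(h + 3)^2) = h + 3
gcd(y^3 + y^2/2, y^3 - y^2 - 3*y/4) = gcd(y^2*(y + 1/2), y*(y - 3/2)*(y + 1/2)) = y^2 + y/2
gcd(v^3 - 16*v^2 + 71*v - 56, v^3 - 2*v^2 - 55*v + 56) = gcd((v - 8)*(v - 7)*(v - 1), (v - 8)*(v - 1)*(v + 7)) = v^2 - 9*v + 8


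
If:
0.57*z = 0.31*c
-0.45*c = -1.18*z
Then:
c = 0.00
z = 0.00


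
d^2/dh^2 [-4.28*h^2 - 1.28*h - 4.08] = -8.56000000000000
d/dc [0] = 0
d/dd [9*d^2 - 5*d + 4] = 18*d - 5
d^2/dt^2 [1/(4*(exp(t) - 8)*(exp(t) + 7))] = (4*exp(3*t) - 3*exp(2*t) + 225*exp(t) - 56)*exp(t)/(4*(exp(6*t) - 3*exp(5*t) - 165*exp(4*t) + 335*exp(3*t) + 9240*exp(2*t) - 9408*exp(t) - 175616))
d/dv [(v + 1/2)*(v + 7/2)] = 2*v + 4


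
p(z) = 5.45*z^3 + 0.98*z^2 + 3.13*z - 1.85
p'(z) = 16.35*z^2 + 1.96*z + 3.13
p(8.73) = 3726.26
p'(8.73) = 1266.32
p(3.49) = 252.68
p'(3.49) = 209.12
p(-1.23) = -14.36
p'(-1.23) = 25.46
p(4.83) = 650.23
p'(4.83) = 394.02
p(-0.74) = -5.84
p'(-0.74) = 10.63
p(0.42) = 0.04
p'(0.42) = 6.84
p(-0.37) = -3.15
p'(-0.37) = 4.64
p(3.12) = 182.98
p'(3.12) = 168.40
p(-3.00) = -149.57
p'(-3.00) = 144.40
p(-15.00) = -18222.05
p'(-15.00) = 3652.48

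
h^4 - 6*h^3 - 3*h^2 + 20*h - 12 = (h - 6)*(h - 1)^2*(h + 2)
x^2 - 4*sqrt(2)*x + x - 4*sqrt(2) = (x + 1)*(x - 4*sqrt(2))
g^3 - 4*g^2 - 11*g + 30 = (g - 5)*(g - 2)*(g + 3)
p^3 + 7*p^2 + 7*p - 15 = (p - 1)*(p + 3)*(p + 5)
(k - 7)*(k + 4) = k^2 - 3*k - 28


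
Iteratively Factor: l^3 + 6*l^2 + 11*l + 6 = (l + 3)*(l^2 + 3*l + 2) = (l + 1)*(l + 3)*(l + 2)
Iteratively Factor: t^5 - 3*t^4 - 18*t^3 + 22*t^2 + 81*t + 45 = (t + 1)*(t^4 - 4*t^3 - 14*t^2 + 36*t + 45) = (t + 1)*(t + 3)*(t^3 - 7*t^2 + 7*t + 15) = (t + 1)^2*(t + 3)*(t^2 - 8*t + 15) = (t - 5)*(t + 1)^2*(t + 3)*(t - 3)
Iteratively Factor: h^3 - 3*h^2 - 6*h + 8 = (h - 4)*(h^2 + h - 2) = (h - 4)*(h - 1)*(h + 2)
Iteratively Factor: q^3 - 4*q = (q + 2)*(q^2 - 2*q) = (q - 2)*(q + 2)*(q)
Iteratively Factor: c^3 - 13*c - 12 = (c - 4)*(c^2 + 4*c + 3) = (c - 4)*(c + 3)*(c + 1)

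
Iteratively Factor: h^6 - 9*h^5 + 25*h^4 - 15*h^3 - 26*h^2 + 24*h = (h + 1)*(h^5 - 10*h^4 + 35*h^3 - 50*h^2 + 24*h) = (h - 3)*(h + 1)*(h^4 - 7*h^3 + 14*h^2 - 8*h) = (h - 3)*(h - 1)*(h + 1)*(h^3 - 6*h^2 + 8*h) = (h - 4)*(h - 3)*(h - 1)*(h + 1)*(h^2 - 2*h) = (h - 4)*(h - 3)*(h - 2)*(h - 1)*(h + 1)*(h)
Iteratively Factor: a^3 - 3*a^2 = (a)*(a^2 - 3*a) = a*(a - 3)*(a)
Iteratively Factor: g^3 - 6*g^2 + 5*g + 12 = (g - 4)*(g^2 - 2*g - 3) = (g - 4)*(g + 1)*(g - 3)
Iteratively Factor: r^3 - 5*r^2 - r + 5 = (r - 5)*(r^2 - 1) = (r - 5)*(r + 1)*(r - 1)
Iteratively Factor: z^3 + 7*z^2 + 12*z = (z + 4)*(z^2 + 3*z) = (z + 3)*(z + 4)*(z)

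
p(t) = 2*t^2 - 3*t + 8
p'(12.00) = 45.00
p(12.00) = 260.00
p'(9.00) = 33.00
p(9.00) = 143.00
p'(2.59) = 7.36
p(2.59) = 13.65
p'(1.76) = 4.04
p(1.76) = 8.92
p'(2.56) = 7.24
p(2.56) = 13.43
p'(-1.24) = -7.96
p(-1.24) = 14.80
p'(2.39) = 6.56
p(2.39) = 12.25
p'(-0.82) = -6.28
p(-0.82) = 11.80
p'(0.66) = -0.36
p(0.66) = 6.89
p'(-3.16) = -15.64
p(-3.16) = 37.45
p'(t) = 4*t - 3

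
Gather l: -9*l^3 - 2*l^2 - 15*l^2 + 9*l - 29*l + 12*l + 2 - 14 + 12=-9*l^3 - 17*l^2 - 8*l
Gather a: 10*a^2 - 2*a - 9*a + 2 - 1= 10*a^2 - 11*a + 1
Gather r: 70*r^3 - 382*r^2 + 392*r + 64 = 70*r^3 - 382*r^2 + 392*r + 64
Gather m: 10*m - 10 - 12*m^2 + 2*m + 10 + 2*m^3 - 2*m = 2*m^3 - 12*m^2 + 10*m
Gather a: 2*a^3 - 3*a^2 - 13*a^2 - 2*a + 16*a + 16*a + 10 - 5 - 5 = 2*a^3 - 16*a^2 + 30*a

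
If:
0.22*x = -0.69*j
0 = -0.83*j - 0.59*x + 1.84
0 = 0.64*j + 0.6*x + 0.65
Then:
No Solution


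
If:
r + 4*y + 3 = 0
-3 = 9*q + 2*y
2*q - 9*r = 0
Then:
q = -27/160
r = -3/80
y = -237/320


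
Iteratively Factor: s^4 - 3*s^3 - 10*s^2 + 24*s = (s)*(s^3 - 3*s^2 - 10*s + 24) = s*(s - 2)*(s^2 - s - 12) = s*(s - 2)*(s + 3)*(s - 4)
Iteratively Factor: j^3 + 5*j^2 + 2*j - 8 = (j + 4)*(j^2 + j - 2) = (j + 2)*(j + 4)*(j - 1)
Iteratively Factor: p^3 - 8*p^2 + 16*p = (p)*(p^2 - 8*p + 16) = p*(p - 4)*(p - 4)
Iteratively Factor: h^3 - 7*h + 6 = (h + 3)*(h^2 - 3*h + 2) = (h - 2)*(h + 3)*(h - 1)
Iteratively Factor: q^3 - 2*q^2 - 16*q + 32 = (q + 4)*(q^2 - 6*q + 8) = (q - 2)*(q + 4)*(q - 4)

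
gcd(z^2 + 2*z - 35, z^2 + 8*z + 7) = z + 7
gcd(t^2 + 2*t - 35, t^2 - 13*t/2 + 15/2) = t - 5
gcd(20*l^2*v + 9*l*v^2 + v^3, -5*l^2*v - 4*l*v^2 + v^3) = v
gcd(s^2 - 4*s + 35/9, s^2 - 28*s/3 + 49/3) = s - 7/3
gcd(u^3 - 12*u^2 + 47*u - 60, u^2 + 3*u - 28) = u - 4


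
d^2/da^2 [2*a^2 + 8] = 4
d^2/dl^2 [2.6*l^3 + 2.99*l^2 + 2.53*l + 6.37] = 15.6*l + 5.98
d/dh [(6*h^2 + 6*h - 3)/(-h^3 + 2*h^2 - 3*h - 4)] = 3*(2*h^4 + 4*h^3 - 13*h^2 - 12*h - 11)/(h^6 - 4*h^5 + 10*h^4 - 4*h^3 - 7*h^2 + 24*h + 16)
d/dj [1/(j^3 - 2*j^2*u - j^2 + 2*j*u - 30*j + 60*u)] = (-3*j^2 + 4*j*u + 2*j - 2*u + 30)/(j^3 - 2*j^2*u - j^2 + 2*j*u - 30*j + 60*u)^2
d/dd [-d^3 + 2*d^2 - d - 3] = -3*d^2 + 4*d - 1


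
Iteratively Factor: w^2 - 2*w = (w)*(w - 2)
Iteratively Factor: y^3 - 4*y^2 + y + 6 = (y + 1)*(y^2 - 5*y + 6) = (y - 3)*(y + 1)*(y - 2)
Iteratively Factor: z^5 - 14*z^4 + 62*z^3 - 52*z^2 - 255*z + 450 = (z - 3)*(z^4 - 11*z^3 + 29*z^2 + 35*z - 150) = (z - 5)*(z - 3)*(z^3 - 6*z^2 - z + 30) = (z - 5)^2*(z - 3)*(z^2 - z - 6) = (z - 5)^2*(z - 3)^2*(z + 2)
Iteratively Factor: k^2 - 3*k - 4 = (k - 4)*(k + 1)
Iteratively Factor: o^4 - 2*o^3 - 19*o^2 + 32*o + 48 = (o - 3)*(o^3 + o^2 - 16*o - 16) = (o - 3)*(o + 1)*(o^2 - 16) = (o - 3)*(o + 1)*(o + 4)*(o - 4)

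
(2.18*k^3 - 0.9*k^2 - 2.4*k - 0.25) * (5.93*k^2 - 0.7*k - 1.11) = 12.9274*k^5 - 6.863*k^4 - 16.0218*k^3 + 1.1965*k^2 + 2.839*k + 0.2775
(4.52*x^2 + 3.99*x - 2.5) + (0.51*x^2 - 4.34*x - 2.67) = 5.03*x^2 - 0.35*x - 5.17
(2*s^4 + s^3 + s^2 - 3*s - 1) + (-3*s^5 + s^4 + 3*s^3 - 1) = -3*s^5 + 3*s^4 + 4*s^3 + s^2 - 3*s - 2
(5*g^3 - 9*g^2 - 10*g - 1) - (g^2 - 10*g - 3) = 5*g^3 - 10*g^2 + 2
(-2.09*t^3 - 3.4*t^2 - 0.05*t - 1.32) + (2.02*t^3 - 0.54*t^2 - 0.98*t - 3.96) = -0.0699999999999998*t^3 - 3.94*t^2 - 1.03*t - 5.28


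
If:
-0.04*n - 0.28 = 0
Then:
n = -7.00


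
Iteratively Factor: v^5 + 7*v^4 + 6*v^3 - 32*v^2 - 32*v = (v + 4)*(v^4 + 3*v^3 - 6*v^2 - 8*v) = (v + 1)*(v + 4)*(v^3 + 2*v^2 - 8*v) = (v - 2)*(v + 1)*(v + 4)*(v^2 + 4*v) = (v - 2)*(v + 1)*(v + 4)^2*(v)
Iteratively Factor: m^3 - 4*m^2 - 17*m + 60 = (m - 3)*(m^2 - m - 20) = (m - 3)*(m + 4)*(m - 5)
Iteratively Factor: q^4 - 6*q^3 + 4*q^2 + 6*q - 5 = (q - 1)*(q^3 - 5*q^2 - q + 5) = (q - 5)*(q - 1)*(q^2 - 1) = (q - 5)*(q - 1)*(q + 1)*(q - 1)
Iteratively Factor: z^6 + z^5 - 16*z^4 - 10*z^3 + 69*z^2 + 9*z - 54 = (z - 3)*(z^5 + 4*z^4 - 4*z^3 - 22*z^2 + 3*z + 18) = (z - 3)*(z + 3)*(z^4 + z^3 - 7*z^2 - z + 6) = (z - 3)*(z - 1)*(z + 3)*(z^3 + 2*z^2 - 5*z - 6) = (z - 3)*(z - 1)*(z + 1)*(z + 3)*(z^2 + z - 6) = (z - 3)*(z - 1)*(z + 1)*(z + 3)^2*(z - 2)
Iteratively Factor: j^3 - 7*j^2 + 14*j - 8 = (j - 4)*(j^2 - 3*j + 2) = (j - 4)*(j - 1)*(j - 2)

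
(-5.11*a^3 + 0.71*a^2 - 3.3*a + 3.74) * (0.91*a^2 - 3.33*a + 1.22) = -4.6501*a^5 + 17.6624*a^4 - 11.6015*a^3 + 15.2586*a^2 - 16.4802*a + 4.5628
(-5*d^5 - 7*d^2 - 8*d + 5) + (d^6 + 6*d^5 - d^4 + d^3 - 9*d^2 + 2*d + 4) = d^6 + d^5 - d^4 + d^3 - 16*d^2 - 6*d + 9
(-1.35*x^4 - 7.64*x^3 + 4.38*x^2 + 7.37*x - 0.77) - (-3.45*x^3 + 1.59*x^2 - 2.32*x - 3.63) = -1.35*x^4 - 4.19*x^3 + 2.79*x^2 + 9.69*x + 2.86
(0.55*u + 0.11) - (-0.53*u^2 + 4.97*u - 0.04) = 0.53*u^2 - 4.42*u + 0.15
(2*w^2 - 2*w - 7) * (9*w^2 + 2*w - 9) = 18*w^4 - 14*w^3 - 85*w^2 + 4*w + 63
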